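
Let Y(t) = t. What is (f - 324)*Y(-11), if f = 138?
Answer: 2046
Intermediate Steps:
(f - 324)*Y(-11) = (138 - 324)*(-11) = -186*(-11) = 2046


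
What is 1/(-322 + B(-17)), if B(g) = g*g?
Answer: -1/33 ≈ -0.030303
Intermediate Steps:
B(g) = g**2
1/(-322 + B(-17)) = 1/(-322 + (-17)**2) = 1/(-322 + 289) = 1/(-33) = -1/33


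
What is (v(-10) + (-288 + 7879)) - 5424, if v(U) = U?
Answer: 2157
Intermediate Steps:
(v(-10) + (-288 + 7879)) - 5424 = (-10 + (-288 + 7879)) - 5424 = (-10 + 7591) - 5424 = 7581 - 5424 = 2157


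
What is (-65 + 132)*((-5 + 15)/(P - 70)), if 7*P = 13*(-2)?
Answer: -2345/258 ≈ -9.0891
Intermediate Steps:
P = -26/7 (P = (13*(-2))/7 = (⅐)*(-26) = -26/7 ≈ -3.7143)
(-65 + 132)*((-5 + 15)/(P - 70)) = (-65 + 132)*((-5 + 15)/(-26/7 - 70)) = 67*(10/(-516/7)) = 67*(10*(-7/516)) = 67*(-35/258) = -2345/258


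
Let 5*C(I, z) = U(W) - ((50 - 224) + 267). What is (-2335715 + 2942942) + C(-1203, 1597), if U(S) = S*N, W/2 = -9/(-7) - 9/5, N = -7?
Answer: 15180246/25 ≈ 6.0721e+5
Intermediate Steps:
W = -36/35 (W = 2*(-9/(-7) - 9/5) = 2*(-9*(-⅐) - 9*⅕) = 2*(9/7 - 9/5) = 2*(-18/35) = -36/35 ≈ -1.0286)
U(S) = -7*S (U(S) = S*(-7) = -7*S)
C(I, z) = -429/25 (C(I, z) = (-7*(-36/35) - ((50 - 224) + 267))/5 = (36/5 - (-174 + 267))/5 = (36/5 - 1*93)/5 = (36/5 - 93)/5 = (⅕)*(-429/5) = -429/25)
(-2335715 + 2942942) + C(-1203, 1597) = (-2335715 + 2942942) - 429/25 = 607227 - 429/25 = 15180246/25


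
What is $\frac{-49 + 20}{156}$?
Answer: $- \frac{29}{156} \approx -0.1859$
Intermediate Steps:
$\frac{-49 + 20}{156} = \left(-29\right) \frac{1}{156} = - \frac{29}{156}$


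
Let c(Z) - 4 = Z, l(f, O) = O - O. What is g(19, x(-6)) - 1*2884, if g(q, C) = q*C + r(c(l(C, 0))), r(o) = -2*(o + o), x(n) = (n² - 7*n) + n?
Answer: -1532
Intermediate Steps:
x(n) = n² - 6*n
l(f, O) = 0
c(Z) = 4 + Z
r(o) = -4*o
g(q, C) = -16 + C*q (g(q, C) = q*C - 4*(4 + 0) = C*q - 4*4 = C*q - 16 = -16 + C*q)
g(19, x(-6)) - 1*2884 = (-16 - 6*(-6 - 6)*19) - 1*2884 = (-16 - 6*(-12)*19) - 2884 = (-16 + 72*19) - 2884 = (-16 + 1368) - 2884 = 1352 - 2884 = -1532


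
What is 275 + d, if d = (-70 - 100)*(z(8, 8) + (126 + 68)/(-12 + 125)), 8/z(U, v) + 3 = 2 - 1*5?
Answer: 71125/339 ≈ 209.81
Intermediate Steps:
z(U, v) = -4/3 (z(U, v) = 8/(-3 + (2 - 1*5)) = 8/(-3 + (2 - 5)) = 8/(-3 - 3) = 8/(-6) = 8*(-⅙) = -4/3)
d = -22100/339 (d = (-70 - 100)*(-4/3 + (126 + 68)/(-12 + 125)) = -170*(-4/3 + 194/113) = -170*130/339 = -22100/339 ≈ -65.192)
275 + d = 275 - 22100/339 = 71125/339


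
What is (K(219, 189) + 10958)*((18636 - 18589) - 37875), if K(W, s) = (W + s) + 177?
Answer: -436648604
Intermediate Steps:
K(W, s) = 177 + W + s
(K(219, 189) + 10958)*((18636 - 18589) - 37875) = ((177 + 219 + 189) + 10958)*((18636 - 18589) - 37875) = (585 + 10958)*(47 - 37875) = 11543*(-37828) = -436648604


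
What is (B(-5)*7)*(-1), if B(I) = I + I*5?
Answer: 210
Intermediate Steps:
B(I) = 6*I (B(I) = I + 5*I = 6*I)
(B(-5)*7)*(-1) = ((6*(-5))*7)*(-1) = -30*7*(-1) = -210*(-1) = 210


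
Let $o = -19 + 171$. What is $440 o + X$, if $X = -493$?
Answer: $66387$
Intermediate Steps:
$o = 152$
$440 o + X = 440 \cdot 152 - 493 = 66880 - 493 = 66387$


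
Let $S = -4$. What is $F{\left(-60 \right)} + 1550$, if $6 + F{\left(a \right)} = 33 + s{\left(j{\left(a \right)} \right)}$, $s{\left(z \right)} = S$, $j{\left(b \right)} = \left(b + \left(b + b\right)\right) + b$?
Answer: $1573$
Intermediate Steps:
$j{\left(b \right)} = 4 b$ ($j{\left(b \right)} = \left(b + 2 b\right) + b = 3 b + b = 4 b$)
$s{\left(z \right)} = -4$
$F{\left(a \right)} = 23$ ($F{\left(a \right)} = -6 + \left(33 - 4\right) = -6 + 29 = 23$)
$F{\left(-60 \right)} + 1550 = 23 + 1550 = 1573$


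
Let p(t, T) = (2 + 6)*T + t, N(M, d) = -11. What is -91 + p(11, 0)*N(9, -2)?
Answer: -212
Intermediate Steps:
p(t, T) = t + 8*T (p(t, T) = 8*T + t = t + 8*T)
-91 + p(11, 0)*N(9, -2) = -91 + (11 + 8*0)*(-11) = -91 + (11 + 0)*(-11) = -91 + 11*(-11) = -91 - 121 = -212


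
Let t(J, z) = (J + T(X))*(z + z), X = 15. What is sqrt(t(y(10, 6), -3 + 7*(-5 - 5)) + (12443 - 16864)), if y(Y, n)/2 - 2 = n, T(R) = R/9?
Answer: I*sqrt(63003)/3 ≈ 83.668*I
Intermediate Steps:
T(R) = R/9 (T(R) = R*(1/9) = R/9)
y(Y, n) = 4 + 2*n
t(J, z) = 2*z*(5/3 + J) (t(J, z) = (J + (1/9)*15)*(z + z) = (J + 5/3)*(2*z) = (5/3 + J)*(2*z) = 2*z*(5/3 + J))
sqrt(t(y(10, 6), -3 + 7*(-5 - 5)) + (12443 - 16864)) = sqrt(2*(-3 + 7*(-5 - 5))*(5 + 3*(4 + 2*6))/3 + (12443 - 16864)) = sqrt(2*(-3 + 7*(-10))*(5 + 3*(4 + 12))/3 - 4421) = sqrt(2*(-3 - 70)*(5 + 3*16)/3 - 4421) = sqrt((2/3)*(-73)*(5 + 48) - 4421) = sqrt((2/3)*(-73)*53 - 4421) = sqrt(-7738/3 - 4421) = sqrt(-21001/3) = I*sqrt(63003)/3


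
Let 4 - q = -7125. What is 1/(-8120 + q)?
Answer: -1/991 ≈ -0.0010091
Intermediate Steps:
q = 7129 (q = 4 - 1*(-7125) = 4 + 7125 = 7129)
1/(-8120 + q) = 1/(-8120 + 7129) = 1/(-991) = -1/991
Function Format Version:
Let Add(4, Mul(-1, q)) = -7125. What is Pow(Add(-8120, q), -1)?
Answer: Rational(-1, 991) ≈ -0.0010091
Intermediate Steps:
q = 7129 (q = Add(4, Mul(-1, -7125)) = Add(4, 7125) = 7129)
Pow(Add(-8120, q), -1) = Pow(Add(-8120, 7129), -1) = Pow(-991, -1) = Rational(-1, 991)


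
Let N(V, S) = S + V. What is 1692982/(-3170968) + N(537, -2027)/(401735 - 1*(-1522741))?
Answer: -407853496219/762806476596 ≈ -0.53467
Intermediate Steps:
1692982/(-3170968) + N(537, -2027)/(401735 - 1*(-1522741)) = 1692982/(-3170968) + (-2027 + 537)/(401735 - 1*(-1522741)) = 1692982*(-1/3170968) - 1490/(401735 + 1522741) = -846491/1585484 - 1490/1924476 = -846491/1585484 - 1490*1/1924476 = -846491/1585484 - 745/962238 = -407853496219/762806476596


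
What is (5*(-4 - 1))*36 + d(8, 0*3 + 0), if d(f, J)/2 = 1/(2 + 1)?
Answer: -2698/3 ≈ -899.33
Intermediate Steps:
d(f, J) = ⅔ (d(f, J) = 2/(2 + 1) = 2/3 = 2*(⅓) = ⅔)
(5*(-4 - 1))*36 + d(8, 0*3 + 0) = (5*(-4 - 1))*36 + ⅔ = (5*(-5))*36 + ⅔ = -25*36 + ⅔ = -900 + ⅔ = -2698/3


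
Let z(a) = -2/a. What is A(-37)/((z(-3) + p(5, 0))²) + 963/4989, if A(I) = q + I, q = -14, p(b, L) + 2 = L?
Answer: -758181/26608 ≈ -28.494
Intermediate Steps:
p(b, L) = -2 + L
A(I) = -14 + I
A(-37)/((z(-3) + p(5, 0))²) + 963/4989 = (-14 - 37)/((-2/(-3) + (-2 + 0))²) + 963/4989 = -51/(-2*(-⅓) - 2)² + 963*(1/4989) = -51/(⅔ - 2)² + 321/1663 = -51/((-4/3)²) + 321/1663 = -51/16/9 + 321/1663 = -51*9/16 + 321/1663 = -459/16 + 321/1663 = -758181/26608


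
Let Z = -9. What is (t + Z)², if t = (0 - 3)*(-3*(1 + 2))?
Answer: 324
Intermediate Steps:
t = 27 (t = -(-9)*3 = -3*(-9) = 27)
(t + Z)² = (27 - 9)² = 18² = 324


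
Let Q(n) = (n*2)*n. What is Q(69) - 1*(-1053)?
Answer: 10575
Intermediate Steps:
Q(n) = 2*n**2 (Q(n) = (2*n)*n = 2*n**2)
Q(69) - 1*(-1053) = 2*69**2 - 1*(-1053) = 2*4761 + 1053 = 9522 + 1053 = 10575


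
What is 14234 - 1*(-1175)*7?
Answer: 22459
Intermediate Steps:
14234 - 1*(-1175)*7 = 14234 + 1175*7 = 14234 + 8225 = 22459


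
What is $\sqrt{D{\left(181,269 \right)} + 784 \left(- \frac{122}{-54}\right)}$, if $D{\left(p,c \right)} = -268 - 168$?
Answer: $\frac{2 \sqrt{27039}}{9} \approx 36.541$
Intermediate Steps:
$D{\left(p,c \right)} = -436$
$\sqrt{D{\left(181,269 \right)} + 784 \left(- \frac{122}{-54}\right)} = \sqrt{-436 + 784 \left(- \frac{122}{-54}\right)} = \sqrt{-436 + 784 \left(\left(-122\right) \left(- \frac{1}{54}\right)\right)} = \sqrt{-436 + 784 \cdot \frac{61}{27}} = \sqrt{-436 + \frac{47824}{27}} = \sqrt{\frac{36052}{27}} = \frac{2 \sqrt{27039}}{9}$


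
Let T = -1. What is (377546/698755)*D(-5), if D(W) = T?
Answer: -377546/698755 ≈ -0.54031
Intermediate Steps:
D(W) = -1
(377546/698755)*D(-5) = (377546/698755)*(-1) = -377546/698755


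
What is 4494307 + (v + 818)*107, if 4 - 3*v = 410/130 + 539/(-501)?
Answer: 89525774413/19539 ≈ 4.5819e+6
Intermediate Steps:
v = 12518/19539 (v = 4/3 - (410/130 + 539/(-501))/3 = 4/3 - (410*(1/130) + 539*(-1/501))/3 = 4/3 - (41/13 - 539/501)/3 = 4/3 - ⅓*13534/6513 = 4/3 - 13534/19539 = 12518/19539 ≈ 0.64067)
4494307 + (v + 818)*107 = 4494307 + (12518/19539 + 818)*107 = 4494307 + (15995420/19539)*107 = 4494307 + 1711509940/19539 = 89525774413/19539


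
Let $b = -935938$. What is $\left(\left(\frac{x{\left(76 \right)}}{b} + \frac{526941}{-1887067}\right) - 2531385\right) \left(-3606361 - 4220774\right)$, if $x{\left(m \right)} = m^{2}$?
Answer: $\frac{17497076091244652163001800}{883088856923} \approx 1.9813 \cdot 10^{13}$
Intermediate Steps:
$\left(\left(\frac{x{\left(76 \right)}}{b} + \frac{526941}{-1887067}\right) - 2531385\right) \left(-3606361 - 4220774\right) = \left(\left(\frac{76^{2}}{-935938} + \frac{526941}{-1887067}\right) - 2531385\right) \left(-3606361 - 4220774\right) = \left(\left(5776 \left(- \frac{1}{935938}\right) + 526941 \left(- \frac{1}{1887067}\right)\right) - 2531385\right) \left(-7827135\right) = \left(\left(- \frac{2888}{467969} - \frac{526941}{1887067}\right) - 2531385\right) \left(-7827135\right) = \left(- \frac{252041902325}{883088856923} - 2531385\right) \left(-7827135\right) = \left(- \frac{2235438138123930680}{883088856923}\right) \left(-7827135\right) = \frac{17497076091244652163001800}{883088856923}$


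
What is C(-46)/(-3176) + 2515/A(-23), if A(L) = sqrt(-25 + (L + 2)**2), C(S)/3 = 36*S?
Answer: 621/397 + 2515*sqrt(26)/104 ≈ 124.87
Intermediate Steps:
C(S) = 108*S (C(S) = 3*(36*S) = 108*S)
A(L) = sqrt(-25 + (2 + L)**2)
C(-46)/(-3176) + 2515/A(-23) = (108*(-46))/(-3176) + 2515/(sqrt(-25 + (2 - 23)**2)) = -4968*(-1/3176) + 2515/(sqrt(-25 + (-21)**2)) = 621/397 + 2515/(sqrt(-25 + 441)) = 621/397 + 2515/(sqrt(416)) = 621/397 + 2515/((4*sqrt(26))) = 621/397 + 2515*(sqrt(26)/104) = 621/397 + 2515*sqrt(26)/104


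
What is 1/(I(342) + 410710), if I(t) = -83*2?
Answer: 1/410544 ≈ 2.4358e-6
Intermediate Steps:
I(t) = -166
1/(I(342) + 410710) = 1/(-166 + 410710) = 1/410544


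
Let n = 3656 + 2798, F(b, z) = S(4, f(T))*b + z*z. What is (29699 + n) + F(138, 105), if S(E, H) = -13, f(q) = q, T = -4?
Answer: 45384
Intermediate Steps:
F(b, z) = z² - 13*b (F(b, z) = -13*b + z*z = -13*b + z² = z² - 13*b)
n = 6454
(29699 + n) + F(138, 105) = (29699 + 6454) + (105² - 13*138) = 36153 + (11025 - 1794) = 36153 + 9231 = 45384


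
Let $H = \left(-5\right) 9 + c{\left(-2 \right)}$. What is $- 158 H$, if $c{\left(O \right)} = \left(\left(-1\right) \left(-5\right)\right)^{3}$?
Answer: $-12640$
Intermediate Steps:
$c{\left(O \right)} = 125$ ($c{\left(O \right)} = 5^{3} = 125$)
$H = 80$ ($H = \left(-5\right) 9 + 125 = -45 + 125 = 80$)
$- 158 H = \left(-158\right) 80 = -12640$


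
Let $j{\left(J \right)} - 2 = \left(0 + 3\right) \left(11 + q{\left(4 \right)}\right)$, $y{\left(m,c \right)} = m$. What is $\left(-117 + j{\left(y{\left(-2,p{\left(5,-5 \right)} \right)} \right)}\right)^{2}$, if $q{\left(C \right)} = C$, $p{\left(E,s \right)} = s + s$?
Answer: $4900$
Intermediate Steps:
$p{\left(E,s \right)} = 2 s$
$j{\left(J \right)} = 47$ ($j{\left(J \right)} = 2 + \left(0 + 3\right) \left(11 + 4\right) = 2 + 3 \cdot 15 = 2 + 45 = 47$)
$\left(-117 + j{\left(y{\left(-2,p{\left(5,-5 \right)} \right)} \right)}\right)^{2} = \left(-117 + 47\right)^{2} = \left(-70\right)^{2} = 4900$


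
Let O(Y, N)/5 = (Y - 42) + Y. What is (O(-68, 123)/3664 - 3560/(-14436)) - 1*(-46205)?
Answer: 305493068515/6611688 ≈ 46205.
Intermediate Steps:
O(Y, N) = -210 + 10*Y (O(Y, N) = 5*((Y - 42) + Y) = 5*((-42 + Y) + Y) = 5*(-42 + 2*Y) = -210 + 10*Y)
(O(-68, 123)/3664 - 3560/(-14436)) - 1*(-46205) = ((-210 + 10*(-68))/3664 - 3560/(-14436)) - 1*(-46205) = ((-210 - 680)*(1/3664) - 3560*(-1/14436)) + 46205 = (-890*1/3664 + 890/3609) + 46205 = (-445/1832 + 890/3609) + 46205 = 24475/6611688 + 46205 = 305493068515/6611688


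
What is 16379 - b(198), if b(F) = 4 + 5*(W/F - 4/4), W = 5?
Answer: 3243215/198 ≈ 16380.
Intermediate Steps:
b(F) = -1 + 25/F (b(F) = 4 + 5*(5/F - 4/4) = 4 + 5*(5/F - 4*¼) = 4 + 5*(5/F - 1) = 4 + 5*(-1 + 5/F) = 4 + (-5 + 25/F) = -1 + 25/F)
16379 - b(198) = 16379 - (25 - 1*198)/198 = 16379 - (25 - 198)/198 = 16379 - (-173)/198 = 16379 - 1*(-173/198) = 16379 + 173/198 = 3243215/198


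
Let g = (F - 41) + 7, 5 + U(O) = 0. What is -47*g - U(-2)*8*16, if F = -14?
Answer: 2896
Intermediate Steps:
U(O) = -5 (U(O) = -5 + 0 = -5)
g = -48 (g = (-14 - 41) + 7 = -55 + 7 = -48)
-47*g - U(-2)*8*16 = -47*(-48) - (-5*8)*16 = 2256 - (-40)*16 = 2256 - 1*(-640) = 2256 + 640 = 2896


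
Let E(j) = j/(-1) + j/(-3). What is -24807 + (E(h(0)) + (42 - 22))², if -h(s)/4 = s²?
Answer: -24407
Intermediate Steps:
h(s) = -4*s²
E(j) = -4*j/3 (E(j) = j*(-1) + j*(-⅓) = -j - j/3 = -4*j/3)
-24807 + (E(h(0)) + (42 - 22))² = -24807 + (-(-16)*0²/3 + (42 - 22))² = -24807 + (-(-16)*0/3 + 20)² = -24807 + (-4/3*0 + 20)² = -24807 + (0 + 20)² = -24807 + 20² = -24807 + 400 = -24407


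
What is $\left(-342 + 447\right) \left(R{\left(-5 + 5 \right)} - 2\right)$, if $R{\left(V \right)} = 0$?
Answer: $-210$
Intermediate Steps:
$\left(-342 + 447\right) \left(R{\left(-5 + 5 \right)} - 2\right) = \left(-342 + 447\right) \left(0 - 2\right) = 105 \left(-2\right) = -210$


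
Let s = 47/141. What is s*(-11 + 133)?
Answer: 122/3 ≈ 40.667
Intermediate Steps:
s = 1/3 (s = 47*(1/141) = 1/3 ≈ 0.33333)
s*(-11 + 133) = (-11 + 133)/3 = (1/3)*122 = 122/3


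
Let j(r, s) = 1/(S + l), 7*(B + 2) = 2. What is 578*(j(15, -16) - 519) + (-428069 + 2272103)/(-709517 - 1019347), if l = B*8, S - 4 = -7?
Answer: -1123827706447/3745872 ≈ -3.0002e+5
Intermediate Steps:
B = -12/7 (B = -2 + (⅐)*2 = -2 + 2/7 = -12/7 ≈ -1.7143)
S = -3 (S = 4 - 7 = -3)
l = -96/7 (l = -12/7*8 = -96/7 ≈ -13.714)
j(r, s) = -7/117 (j(r, s) = 1/(-3 - 96/7) = 1/(-117/7) = -7/117)
578*(j(15, -16) - 519) + (-428069 + 2272103)/(-709517 - 1019347) = 578*(-7/117 - 519) + (-428069 + 2272103)/(-709517 - 1019347) = 578*(-60730/117) + 1844034/(-1728864) = -35101940/117 + 1844034*(-1/1728864) = -35101940/117 - 307339/288144 = -1123827706447/3745872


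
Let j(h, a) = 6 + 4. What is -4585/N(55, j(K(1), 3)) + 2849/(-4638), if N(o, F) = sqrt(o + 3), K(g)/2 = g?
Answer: -2849/4638 - 4585*sqrt(58)/58 ≈ -602.65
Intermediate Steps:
K(g) = 2*g
j(h, a) = 10
N(o, F) = sqrt(3 + o)
-4585/N(55, j(K(1), 3)) + 2849/(-4638) = -4585/sqrt(3 + 55) + 2849/(-4638) = -4585*sqrt(58)/58 + 2849*(-1/4638) = -4585*sqrt(58)/58 - 2849/4638 = -2849/4638 - 4585*sqrt(58)/58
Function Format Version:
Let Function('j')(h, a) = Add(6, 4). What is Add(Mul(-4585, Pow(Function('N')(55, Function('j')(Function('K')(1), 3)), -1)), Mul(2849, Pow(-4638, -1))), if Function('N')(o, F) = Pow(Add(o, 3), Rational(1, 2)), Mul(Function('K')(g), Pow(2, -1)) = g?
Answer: Add(Rational(-2849, 4638), Mul(Rational(-4585, 58), Pow(58, Rational(1, 2)))) ≈ -602.65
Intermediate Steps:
Function('K')(g) = Mul(2, g)
Function('j')(h, a) = 10
Function('N')(o, F) = Pow(Add(3, o), Rational(1, 2))
Add(Mul(-4585, Pow(Function('N')(55, Function('j')(Function('K')(1), 3)), -1)), Mul(2849, Pow(-4638, -1))) = Add(Mul(-4585, Pow(Pow(Add(3, 55), Rational(1, 2)), -1)), Mul(2849, Pow(-4638, -1))) = Add(Mul(-4585, Pow(Pow(58, Rational(1, 2)), -1)), Mul(2849, Rational(-1, 4638))) = Add(Mul(-4585, Mul(Rational(1, 58), Pow(58, Rational(1, 2)))), Rational(-2849, 4638)) = Add(Mul(Rational(-4585, 58), Pow(58, Rational(1, 2))), Rational(-2849, 4638)) = Add(Rational(-2849, 4638), Mul(Rational(-4585, 58), Pow(58, Rational(1, 2))))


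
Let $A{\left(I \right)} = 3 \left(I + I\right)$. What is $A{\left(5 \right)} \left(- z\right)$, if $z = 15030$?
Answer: $-450900$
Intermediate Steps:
$A{\left(I \right)} = 6 I$ ($A{\left(I \right)} = 3 \cdot 2 I = 6 I$)
$A{\left(5 \right)} \left(- z\right) = 6 \cdot 5 \left(\left(-1\right) 15030\right) = 30 \left(-15030\right) = -450900$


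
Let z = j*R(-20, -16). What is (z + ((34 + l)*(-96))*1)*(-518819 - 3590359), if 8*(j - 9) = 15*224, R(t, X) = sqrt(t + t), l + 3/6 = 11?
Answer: 17554408416 - 3525674724*I*sqrt(10) ≈ 1.7554e+10 - 1.1149e+10*I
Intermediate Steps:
l = 21/2 (l = -1/2 + 11 = 21/2 ≈ 10.500)
R(t, X) = sqrt(2)*sqrt(t) (R(t, X) = sqrt(2*t) = sqrt(2)*sqrt(t))
j = 429 (j = 9 + (15*224)/8 = 9 + (1/8)*3360 = 9 + 420 = 429)
z = 858*I*sqrt(10) (z = 429*(sqrt(2)*sqrt(-20)) = 429*(sqrt(2)*(2*I*sqrt(5))) = 429*(2*I*sqrt(10)) = 858*I*sqrt(10) ≈ 2713.2*I)
(z + ((34 + l)*(-96))*1)*(-518819 - 3590359) = (858*I*sqrt(10) + ((34 + 21/2)*(-96))*1)*(-518819 - 3590359) = (858*I*sqrt(10) + ((89/2)*(-96))*1)*(-4109178) = (858*I*sqrt(10) - 4272*1)*(-4109178) = (858*I*sqrt(10) - 4272)*(-4109178) = (-4272 + 858*I*sqrt(10))*(-4109178) = 17554408416 - 3525674724*I*sqrt(10)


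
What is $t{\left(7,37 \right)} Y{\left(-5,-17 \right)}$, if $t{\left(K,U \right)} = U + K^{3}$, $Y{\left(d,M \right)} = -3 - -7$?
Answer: $1520$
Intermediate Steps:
$Y{\left(d,M \right)} = 4$ ($Y{\left(d,M \right)} = -3 + 7 = 4$)
$t{\left(7,37 \right)} Y{\left(-5,-17 \right)} = \left(37 + 7^{3}\right) 4 = \left(37 + 343\right) 4 = 380 \cdot 4 = 1520$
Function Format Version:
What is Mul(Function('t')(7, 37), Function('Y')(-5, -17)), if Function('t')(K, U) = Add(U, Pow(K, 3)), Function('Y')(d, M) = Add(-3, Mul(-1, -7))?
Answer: 1520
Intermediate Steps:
Function('Y')(d, M) = 4 (Function('Y')(d, M) = Add(-3, 7) = 4)
Mul(Function('t')(7, 37), Function('Y')(-5, -17)) = Mul(Add(37, Pow(7, 3)), 4) = Mul(Add(37, 343), 4) = Mul(380, 4) = 1520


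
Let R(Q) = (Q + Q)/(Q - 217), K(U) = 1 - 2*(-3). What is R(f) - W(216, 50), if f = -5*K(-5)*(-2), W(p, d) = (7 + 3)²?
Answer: -2120/21 ≈ -100.95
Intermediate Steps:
K(U) = 7 (K(U) = 1 + 6 = 7)
W(p, d) = 100 (W(p, d) = 10² = 100)
f = 70 (f = -5*7*(-2) = -35*(-2) = 70)
R(Q) = 2*Q/(-217 + Q) (R(Q) = (2*Q)/(-217 + Q) = 2*Q/(-217 + Q))
R(f) - W(216, 50) = 2*70/(-217 + 70) - 1*100 = 2*70/(-147) - 100 = 2*70*(-1/147) - 100 = -20/21 - 100 = -2120/21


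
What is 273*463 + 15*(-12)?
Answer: 126219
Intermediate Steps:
273*463 + 15*(-12) = 126399 - 180 = 126219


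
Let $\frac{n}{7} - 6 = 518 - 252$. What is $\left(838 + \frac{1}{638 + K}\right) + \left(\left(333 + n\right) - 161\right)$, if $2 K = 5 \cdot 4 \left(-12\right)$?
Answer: $\frac{1509453}{518} \approx 2914.0$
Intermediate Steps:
$n = 1904$ ($n = 42 + 7 \left(518 - 252\right) = 42 + 7 \cdot 266 = 42 + 1862 = 1904$)
$K = -120$ ($K = \frac{5 \cdot 4 \left(-12\right)}{2} = \frac{20 \left(-12\right)}{2} = \frac{1}{2} \left(-240\right) = -120$)
$\left(838 + \frac{1}{638 + K}\right) + \left(\left(333 + n\right) - 161\right) = \left(838 + \frac{1}{638 - 120}\right) + \left(\left(333 + 1904\right) - 161\right) = \left(838 + \frac{1}{518}\right) + \left(2237 - 161\right) = \left(838 + \frac{1}{518}\right) + 2076 = \frac{434085}{518} + 2076 = \frac{1509453}{518}$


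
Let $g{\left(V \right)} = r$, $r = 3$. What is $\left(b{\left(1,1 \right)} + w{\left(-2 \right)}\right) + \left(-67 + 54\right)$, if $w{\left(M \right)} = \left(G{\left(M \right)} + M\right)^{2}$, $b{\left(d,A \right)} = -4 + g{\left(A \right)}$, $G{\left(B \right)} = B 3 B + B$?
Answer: $50$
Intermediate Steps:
$g{\left(V \right)} = 3$
$G{\left(B \right)} = B + 3 B^{2}$ ($G{\left(B \right)} = 3 B^{2} + B = B + 3 B^{2}$)
$b{\left(d,A \right)} = -1$ ($b{\left(d,A \right)} = -4 + 3 = -1$)
$w{\left(M \right)} = \left(M + M \left(1 + 3 M\right)\right)^{2}$ ($w{\left(M \right)} = \left(M \left(1 + 3 M\right) + M\right)^{2} = \left(M + M \left(1 + 3 M\right)\right)^{2}$)
$\left(b{\left(1,1 \right)} + w{\left(-2 \right)}\right) + \left(-67 + 54\right) = \left(-1 + \left(-2\right)^{2} \left(2 + 3 \left(-2\right)\right)^{2}\right) + \left(-67 + 54\right) = \left(-1 + 4 \left(2 - 6\right)^{2}\right) - 13 = \left(-1 + 4 \left(-4\right)^{2}\right) - 13 = \left(-1 + 4 \cdot 16\right) - 13 = \left(-1 + 64\right) - 13 = 63 - 13 = 50$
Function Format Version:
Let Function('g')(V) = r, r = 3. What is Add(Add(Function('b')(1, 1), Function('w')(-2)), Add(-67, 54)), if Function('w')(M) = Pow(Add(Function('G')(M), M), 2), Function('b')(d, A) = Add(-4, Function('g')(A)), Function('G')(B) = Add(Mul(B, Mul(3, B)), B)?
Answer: 50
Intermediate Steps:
Function('g')(V) = 3
Function('G')(B) = Add(B, Mul(3, Pow(B, 2))) (Function('G')(B) = Add(Mul(3, Pow(B, 2)), B) = Add(B, Mul(3, Pow(B, 2))))
Function('b')(d, A) = -1 (Function('b')(d, A) = Add(-4, 3) = -1)
Function('w')(M) = Pow(Add(M, Mul(M, Add(1, Mul(3, M)))), 2) (Function('w')(M) = Pow(Add(Mul(M, Add(1, Mul(3, M))), M), 2) = Pow(Add(M, Mul(M, Add(1, Mul(3, M)))), 2))
Add(Add(Function('b')(1, 1), Function('w')(-2)), Add(-67, 54)) = Add(Add(-1, Mul(Pow(-2, 2), Pow(Add(2, Mul(3, -2)), 2))), Add(-67, 54)) = Add(Add(-1, Mul(4, Pow(Add(2, -6), 2))), -13) = Add(Add(-1, Mul(4, Pow(-4, 2))), -13) = Add(Add(-1, Mul(4, 16)), -13) = Add(Add(-1, 64), -13) = Add(63, -13) = 50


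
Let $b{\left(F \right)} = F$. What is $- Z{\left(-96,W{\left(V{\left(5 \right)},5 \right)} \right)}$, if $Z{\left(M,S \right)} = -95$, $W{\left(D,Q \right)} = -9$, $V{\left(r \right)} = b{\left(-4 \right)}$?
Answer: $95$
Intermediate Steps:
$V{\left(r \right)} = -4$
$- Z{\left(-96,W{\left(V{\left(5 \right)},5 \right)} \right)} = \left(-1\right) \left(-95\right) = 95$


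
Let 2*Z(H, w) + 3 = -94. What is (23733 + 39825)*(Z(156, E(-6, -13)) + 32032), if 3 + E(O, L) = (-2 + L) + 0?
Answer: 2032807293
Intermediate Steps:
E(O, L) = -5 + L (E(O, L) = -3 + ((-2 + L) + 0) = -3 + (-2 + L) = -5 + L)
Z(H, w) = -97/2 (Z(H, w) = -3/2 + (1/2)*(-94) = -3/2 - 47 = -97/2)
(23733 + 39825)*(Z(156, E(-6, -13)) + 32032) = (23733 + 39825)*(-97/2 + 32032) = 63558*(63967/2) = 2032807293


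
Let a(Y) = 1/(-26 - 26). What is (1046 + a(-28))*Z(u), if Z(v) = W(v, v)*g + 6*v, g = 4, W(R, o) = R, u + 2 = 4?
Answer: 271955/13 ≈ 20920.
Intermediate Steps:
u = 2 (u = -2 + 4 = 2)
Z(v) = 10*v (Z(v) = v*4 + 6*v = 4*v + 6*v = 10*v)
a(Y) = -1/52 (a(Y) = 1/(-52) = -1/52)
(1046 + a(-28))*Z(u) = (1046 - 1/52)*(10*2) = (54391/52)*20 = 271955/13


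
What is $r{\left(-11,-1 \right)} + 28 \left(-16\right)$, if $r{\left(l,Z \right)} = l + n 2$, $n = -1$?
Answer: $-461$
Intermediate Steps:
$r{\left(l,Z \right)} = -2 + l$ ($r{\left(l,Z \right)} = l - 2 = -2 + l$)
$r{\left(-11,-1 \right)} + 28 \left(-16\right) = \left(-2 - 11\right) + 28 \left(-16\right) = -13 - 448 = -461$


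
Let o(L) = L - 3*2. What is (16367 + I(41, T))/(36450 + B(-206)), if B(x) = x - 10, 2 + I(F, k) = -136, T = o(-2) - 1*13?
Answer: 16229/36234 ≈ 0.44789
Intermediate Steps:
o(L) = -6 + L (o(L) = L - 6 = -6 + L)
T = -21 (T = (-6 - 2) - 1*13 = -8 - 13 = -21)
I(F, k) = -138 (I(F, k) = -2 - 136 = -138)
B(x) = -10 + x
(16367 + I(41, T))/(36450 + B(-206)) = (16367 - 138)/(36450 + (-10 - 206)) = 16229/(36450 - 216) = 16229/36234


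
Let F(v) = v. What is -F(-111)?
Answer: 111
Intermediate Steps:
-F(-111) = -1*(-111) = 111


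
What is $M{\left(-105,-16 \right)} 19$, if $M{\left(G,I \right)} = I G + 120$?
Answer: $34200$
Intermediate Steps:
$M{\left(G,I \right)} = 120 + G I$ ($M{\left(G,I \right)} = G I + 120 = 120 + G I$)
$M{\left(-105,-16 \right)} 19 = \left(120 - -1680\right) 19 = \left(120 + 1680\right) 19 = 1800 \cdot 19 = 34200$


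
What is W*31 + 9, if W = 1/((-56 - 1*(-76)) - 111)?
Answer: 788/91 ≈ 8.6593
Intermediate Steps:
W = -1/91 (W = 1/((-56 + 76) - 111) = 1/(20 - 111) = 1/(-91) = -1/91 ≈ -0.010989)
W*31 + 9 = -1/91*31 + 9 = -31/91 + 9 = 788/91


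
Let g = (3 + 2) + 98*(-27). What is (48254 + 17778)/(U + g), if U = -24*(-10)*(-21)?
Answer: -66032/7681 ≈ -8.5968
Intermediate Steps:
U = -5040 (U = 240*(-21) = -5040)
g = -2641 (g = 5 - 2646 = -2641)
(48254 + 17778)/(U + g) = (48254 + 17778)/(-5040 - 2641) = 66032/(-7681) = 66032*(-1/7681) = -66032/7681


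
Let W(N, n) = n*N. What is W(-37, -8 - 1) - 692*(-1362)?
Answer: 942837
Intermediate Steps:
W(N, n) = N*n
W(-37, -8 - 1) - 692*(-1362) = -37*(-8 - 1) - 692*(-1362) = -37*(-9) + 942504 = 333 + 942504 = 942837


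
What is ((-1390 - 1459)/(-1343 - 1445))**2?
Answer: 8116801/7772944 ≈ 1.0442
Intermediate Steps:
((-1390 - 1459)/(-1343 - 1445))**2 = (-2849/(-2788))**2 = (-2849*(-1/2788))**2 = (2849/2788)**2 = 8116801/7772944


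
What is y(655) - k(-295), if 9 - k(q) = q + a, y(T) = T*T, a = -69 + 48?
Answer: 428700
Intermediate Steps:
a = -21
y(T) = T²
k(q) = 30 - q (k(q) = 9 - (q - 21) = 9 - (-21 + q) = 9 + (21 - q) = 30 - q)
y(655) - k(-295) = 655² - (30 - 1*(-295)) = 429025 - (30 + 295) = 429025 - 1*325 = 429025 - 325 = 428700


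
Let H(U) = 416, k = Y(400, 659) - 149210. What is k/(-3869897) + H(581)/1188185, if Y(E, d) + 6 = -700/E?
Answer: 715632677743/18392614267780 ≈ 0.038909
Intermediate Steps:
Y(E, d) = -6 - 700/E
k = -596871/4 (k = (-6 - 700/400) - 149210 = (-6 - 700*1/400) - 149210 = (-6 - 7/4) - 149210 = -31/4 - 149210 = -596871/4 ≈ -1.4922e+5)
k/(-3869897) + H(581)/1188185 = -596871/4/(-3869897) + 416/1188185 = -596871/4*(-1/3869897) + 416*(1/1188185) = 596871/15479588 + 416/1188185 = 715632677743/18392614267780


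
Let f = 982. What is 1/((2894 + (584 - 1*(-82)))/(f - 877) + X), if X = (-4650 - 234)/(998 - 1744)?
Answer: 7833/316858 ≈ 0.024721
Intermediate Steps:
X = 2442/373 (X = -4884/(-746) = -4884*(-1/746) = 2442/373 ≈ 6.5469)
1/((2894 + (584 - 1*(-82)))/(f - 877) + X) = 1/((2894 + (584 - 1*(-82)))/(982 - 877) + 2442/373) = 1/((2894 + (584 + 82))/105 + 2442/373) = 1/((2894 + 666)*(1/105) + 2442/373) = 1/(3560*(1/105) + 2442/373) = 1/(712/21 + 2442/373) = 1/(316858/7833) = 7833/316858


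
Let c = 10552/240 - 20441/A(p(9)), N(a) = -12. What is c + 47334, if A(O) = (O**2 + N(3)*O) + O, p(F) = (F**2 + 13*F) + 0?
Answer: 4385490382/92565 ≈ 47377.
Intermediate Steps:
p(F) = F**2 + 13*F
A(O) = O**2 - 11*O (A(O) = (O**2 - 12*O) + O = O**2 - 11*O)
c = 4018672/92565 (c = 10552/240 - 20441*1/(9*(-11 + 9*(13 + 9))*(13 + 9)) = 10552*(1/240) - 20441*1/(198*(-11 + 9*22)) = 1319/30 - 20441*1/(198*(-11 + 198)) = 1319/30 - 20441/(198*187) = 1319/30 - 20441/37026 = 4018672/92565 ≈ 43.415)
c + 47334 = 4018672/92565 + 47334 = 4385490382/92565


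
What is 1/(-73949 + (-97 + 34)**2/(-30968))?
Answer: -632/46735849 ≈ -1.3523e-5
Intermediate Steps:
1/(-73949 + (-97 + 34)**2/(-30968)) = 1/(-73949 + (-63)**2*(-1/30968)) = 1/(-73949 + 3969*(-1/30968)) = 1/(-73949 - 81/632) = 1/(-46735849/632) = -632/46735849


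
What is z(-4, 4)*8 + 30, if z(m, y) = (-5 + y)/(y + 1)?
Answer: 142/5 ≈ 28.400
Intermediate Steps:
z(m, y) = (-5 + y)/(1 + y)
z(-4, 4)*8 + 30 = ((-5 + 4)/(1 + 4))*8 + 30 = (-1/5)*8 + 30 = ((1/5)*(-1))*8 + 30 = -1/5*8 + 30 = -8/5 + 30 = 142/5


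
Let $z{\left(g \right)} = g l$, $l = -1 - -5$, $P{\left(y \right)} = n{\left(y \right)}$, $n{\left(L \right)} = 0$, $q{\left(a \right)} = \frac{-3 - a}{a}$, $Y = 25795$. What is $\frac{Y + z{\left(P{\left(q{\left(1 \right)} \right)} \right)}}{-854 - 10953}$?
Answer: $- \frac{25795}{11807} \approx -2.1847$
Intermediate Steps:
$q{\left(a \right)} = \frac{-3 - a}{a}$
$P{\left(y \right)} = 0$
$l = 4$ ($l = -1 + 5 = 4$)
$z{\left(g \right)} = 4 g$ ($z{\left(g \right)} = g 4 = 4 g$)
$\frac{Y + z{\left(P{\left(q{\left(1 \right)} \right)} \right)}}{-854 - 10953} = \frac{25795 + 4 \cdot 0}{-854 - 10953} = \frac{25795 + 0}{-11807} = 25795 \left(- \frac{1}{11807}\right) = - \frac{25795}{11807}$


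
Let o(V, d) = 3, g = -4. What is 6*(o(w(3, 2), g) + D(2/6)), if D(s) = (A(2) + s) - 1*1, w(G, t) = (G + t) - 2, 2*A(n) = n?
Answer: 20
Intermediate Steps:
A(n) = n/2
w(G, t) = -2 + G + t
D(s) = s (D(s) = ((½)*2 + s) - 1*1 = (1 + s) - 1 = s)
6*(o(w(3, 2), g) + D(2/6)) = 6*(3 + 2/6) = 6*(3 + 2*(⅙)) = 6*(3 + ⅓) = 6*(10/3) = 20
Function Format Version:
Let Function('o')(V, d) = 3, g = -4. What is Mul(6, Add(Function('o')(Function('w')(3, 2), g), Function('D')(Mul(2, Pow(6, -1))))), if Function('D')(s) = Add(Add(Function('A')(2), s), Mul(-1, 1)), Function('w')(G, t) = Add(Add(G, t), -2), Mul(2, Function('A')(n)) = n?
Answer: 20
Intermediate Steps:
Function('A')(n) = Mul(Rational(1, 2), n)
Function('w')(G, t) = Add(-2, G, t)
Function('D')(s) = s (Function('D')(s) = Add(Add(Mul(Rational(1, 2), 2), s), Mul(-1, 1)) = Add(Add(1, s), -1) = s)
Mul(6, Add(Function('o')(Function('w')(3, 2), g), Function('D')(Mul(2, Pow(6, -1))))) = Mul(6, Add(3, Mul(2, Pow(6, -1)))) = Mul(6, Add(3, Mul(2, Rational(1, 6)))) = Mul(6, Add(3, Rational(1, 3))) = Mul(6, Rational(10, 3)) = 20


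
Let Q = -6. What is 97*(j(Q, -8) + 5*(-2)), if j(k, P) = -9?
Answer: -1843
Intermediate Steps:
97*(j(Q, -8) + 5*(-2)) = 97*(-9 + 5*(-2)) = 97*(-9 - 10) = 97*(-19) = -1843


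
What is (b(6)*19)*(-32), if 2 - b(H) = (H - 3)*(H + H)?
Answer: 20672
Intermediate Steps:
b(H) = 2 - 2*H*(-3 + H) (b(H) = 2 - (H - 3)*(H + H) = 2 - (-3 + H)*2*H = 2 - 2*H*(-3 + H))
(b(6)*19)*(-32) = ((2 - 2*6² + 6*6)*19)*(-32) = ((2 - 2*36 + 36)*19)*(-32) = ((2 - 72 + 36)*19)*(-32) = -34*19*(-32) = -646*(-32) = 20672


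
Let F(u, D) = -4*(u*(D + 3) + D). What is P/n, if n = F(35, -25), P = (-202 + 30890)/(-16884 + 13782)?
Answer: -3836/1233045 ≈ -0.0031110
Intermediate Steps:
P = -15344/1551 (P = 30688/(-3102) = 30688*(-1/3102) = -15344/1551 ≈ -9.8930)
F(u, D) = -4*D - 4*u*(3 + D) (F(u, D) = -4*(u*(3 + D) + D) = -4*(D + u*(3 + D)) = -4*D - 4*u*(3 + D))
n = 3180 (n = -12*35 - 4*(-25) - 4*(-25)*35 = -420 + 100 + 3500 = 3180)
P/n = -15344/1551/3180 = -15344/1551*1/3180 = -3836/1233045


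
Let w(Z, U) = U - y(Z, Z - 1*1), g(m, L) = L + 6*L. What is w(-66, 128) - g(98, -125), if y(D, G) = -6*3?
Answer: 1021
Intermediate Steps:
g(m, L) = 7*L
y(D, G) = -18
w(Z, U) = 18 + U (w(Z, U) = U - 1*(-18) = U + 18 = 18 + U)
w(-66, 128) - g(98, -125) = (18 + 128) - 7*(-125) = 146 - 1*(-875) = 146 + 875 = 1021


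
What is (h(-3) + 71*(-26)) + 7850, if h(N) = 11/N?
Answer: 18001/3 ≈ 6000.3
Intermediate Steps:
(h(-3) + 71*(-26)) + 7850 = (11/(-3) + 71*(-26)) + 7850 = (11*(-⅓) - 1846) + 7850 = (-11/3 - 1846) + 7850 = -5549/3 + 7850 = 18001/3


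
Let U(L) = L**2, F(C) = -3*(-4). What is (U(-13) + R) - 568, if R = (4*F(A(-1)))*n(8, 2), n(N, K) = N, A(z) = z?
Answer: -15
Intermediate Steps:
F(C) = 12
R = 384 (R = (4*12)*8 = 48*8 = 384)
(U(-13) + R) - 568 = ((-13)**2 + 384) - 568 = (169 + 384) - 568 = 553 - 568 = -15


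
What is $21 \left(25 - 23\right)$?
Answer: $42$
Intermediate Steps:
$21 \left(25 - 23\right) = 21 \cdot 2 = 42$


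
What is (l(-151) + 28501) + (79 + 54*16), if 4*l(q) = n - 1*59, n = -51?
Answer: 58833/2 ≈ 29417.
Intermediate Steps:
l(q) = -55/2 (l(q) = (-51 - 1*59)/4 = (-51 - 59)/4 = (¼)*(-110) = -55/2)
(l(-151) + 28501) + (79 + 54*16) = (-55/2 + 28501) + (79 + 54*16) = 56947/2 + (79 + 864) = 56947/2 + 943 = 58833/2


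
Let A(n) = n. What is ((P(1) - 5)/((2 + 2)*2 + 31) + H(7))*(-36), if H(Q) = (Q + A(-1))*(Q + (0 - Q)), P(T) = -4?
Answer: 108/13 ≈ 8.3077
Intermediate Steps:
H(Q) = 0 (H(Q) = (Q - 1)*(Q + (0 - Q)) = (-1 + Q)*(Q - Q) = (-1 + Q)*0 = 0)
((P(1) - 5)/((2 + 2)*2 + 31) + H(7))*(-36) = ((-4 - 5)/((2 + 2)*2 + 31) + 0)*(-36) = (-9/(4*2 + 31) + 0)*(-36) = (-9/(8 + 31) + 0)*(-36) = (-9/39 + 0)*(-36) = (-9*1/39 + 0)*(-36) = (-3/13 + 0)*(-36) = -3/13*(-36) = 108/13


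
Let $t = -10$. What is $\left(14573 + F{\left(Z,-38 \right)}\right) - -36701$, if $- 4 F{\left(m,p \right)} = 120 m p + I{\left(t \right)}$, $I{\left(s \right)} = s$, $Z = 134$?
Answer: $\frac{408073}{2} \approx 2.0404 \cdot 10^{5}$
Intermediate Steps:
$F{\left(m,p \right)} = \frac{5}{2} - 30 m p$ ($F{\left(m,p \right)} = - \frac{120 m p - 10}{4} = - \frac{-10 + 120 m p}{4} = \frac{5}{2} - 30 m p$)
$\left(14573 + F{\left(Z,-38 \right)}\right) - -36701 = \left(14573 - \left(- \frac{5}{2} + 4020 \left(-38\right)\right)\right) - -36701 = \left(14573 + \left(\frac{5}{2} + 152760\right)\right) + 36701 = \left(14573 + \frac{305525}{2}\right) + 36701 = \frac{334671}{2} + 36701 = \frac{408073}{2}$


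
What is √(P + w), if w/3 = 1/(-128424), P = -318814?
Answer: I*√146058645508526/21404 ≈ 564.64*I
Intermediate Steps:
w = -1/42808 (w = 3/(-128424) = 3*(-1/128424) = -1/42808 ≈ -2.3360e-5)
√(P + w) = √(-318814 - 1/42808) = √(-13647789713/42808) = I*√146058645508526/21404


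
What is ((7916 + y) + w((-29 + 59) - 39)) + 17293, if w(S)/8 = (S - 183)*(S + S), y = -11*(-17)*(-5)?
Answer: 51922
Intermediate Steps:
y = -935 (y = 187*(-5) = -935)
w(S) = 16*S*(-183 + S) (w(S) = 8*((S - 183)*(S + S)) = 8*((-183 + S)*(2*S)) = 8*(2*S*(-183 + S)) = 16*S*(-183 + S))
((7916 + y) + w((-29 + 59) - 39)) + 17293 = ((7916 - 935) + 16*((-29 + 59) - 39)*(-183 + ((-29 + 59) - 39))) + 17293 = (6981 + 16*(30 - 39)*(-183 + (30 - 39))) + 17293 = (6981 + 16*(-9)*(-183 - 9)) + 17293 = (6981 + 16*(-9)*(-192)) + 17293 = (6981 + 27648) + 17293 = 34629 + 17293 = 51922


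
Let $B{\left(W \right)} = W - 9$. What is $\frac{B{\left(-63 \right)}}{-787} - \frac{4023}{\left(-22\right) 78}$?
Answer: $\frac{1096551}{450164} \approx 2.4359$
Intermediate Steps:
$B{\left(W \right)} = -9 + W$
$\frac{B{\left(-63 \right)}}{-787} - \frac{4023}{\left(-22\right) 78} = \frac{-9 - 63}{-787} - \frac{4023}{\left(-22\right) 78} = \left(-72\right) \left(- \frac{1}{787}\right) - \frac{4023}{-1716} = \frac{72}{787} - - \frac{1341}{572} = \frac{72}{787} + \frac{1341}{572} = \frac{1096551}{450164}$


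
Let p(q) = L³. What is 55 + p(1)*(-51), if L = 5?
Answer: -6320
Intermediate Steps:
p(q) = 125 (p(q) = 5³ = 125)
55 + p(1)*(-51) = 55 + 125*(-51) = 55 - 6375 = -6320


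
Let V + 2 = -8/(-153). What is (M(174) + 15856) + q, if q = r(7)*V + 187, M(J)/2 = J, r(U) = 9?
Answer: 278349/17 ≈ 16373.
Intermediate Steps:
V = -298/153 (V = -2 - 8/(-153) = -2 - 8*(-1/153) = -2 + 8/153 = -298/153 ≈ -1.9477)
M(J) = 2*J
q = 2881/17 (q = 9*(-298/153) + 187 = -298/17 + 187 = 2881/17 ≈ 169.47)
(M(174) + 15856) + q = (2*174 + 15856) + 2881/17 = (348 + 15856) + 2881/17 = 16204 + 2881/17 = 278349/17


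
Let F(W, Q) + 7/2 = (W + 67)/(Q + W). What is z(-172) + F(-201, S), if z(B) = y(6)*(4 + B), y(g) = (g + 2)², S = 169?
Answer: -172021/16 ≈ -10751.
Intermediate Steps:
y(g) = (2 + g)²
F(W, Q) = -7/2 + (67 + W)/(Q + W) (F(W, Q) = -7/2 + (W + 67)/(Q + W) = -7/2 + (67 + W)/(Q + W))
z(B) = 256 + 64*B (z(B) = (2 + 6)²*(4 + B) = 8²*(4 + B) = 64*(4 + B) = 256 + 64*B)
z(-172) + F(-201, S) = (256 + 64*(-172)) + (134 - 7*169 - 5*(-201))/(2*(169 - 201)) = (256 - 11008) + (½)*(134 - 1183 + 1005)/(-32) = -10752 + (½)*(-1/32)*(-44) = -10752 + 11/16 = -172021/16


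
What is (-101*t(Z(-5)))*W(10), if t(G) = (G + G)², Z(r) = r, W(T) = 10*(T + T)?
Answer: -2020000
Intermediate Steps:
W(T) = 20*T (W(T) = 10*(2*T) = 20*T)
t(G) = 4*G² (t(G) = (2*G)² = 4*G²)
(-101*t(Z(-5)))*W(10) = (-404*(-5)²)*(20*10) = -404*25*200 = -101*100*200 = -10100*200 = -2020000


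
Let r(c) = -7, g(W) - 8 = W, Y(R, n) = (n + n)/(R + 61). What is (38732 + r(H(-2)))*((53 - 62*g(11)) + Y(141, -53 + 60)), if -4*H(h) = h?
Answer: -4399857050/101 ≈ -4.3563e+7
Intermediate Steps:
H(h) = -h/4
Y(R, n) = 2*n/(61 + R) (Y(R, n) = (2*n)/(61 + R) = 2*n/(61 + R))
g(W) = 8 + W
(38732 + r(H(-2)))*((53 - 62*g(11)) + Y(141, -53 + 60)) = (38732 - 7)*((53 - 62*(8 + 11)) + 2*(-53 + 60)/(61 + 141)) = 38725*((53 - 62*19) + 2*7/202) = 38725*((53 - 1178) + 2*7*(1/202)) = 38725*(-1125 + 7/101) = 38725*(-113618/101) = -4399857050/101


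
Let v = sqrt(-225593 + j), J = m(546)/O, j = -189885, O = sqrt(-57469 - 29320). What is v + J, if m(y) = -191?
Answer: I*(sqrt(415478) + 191*sqrt(86789)/86789) ≈ 645.22*I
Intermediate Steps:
O = I*sqrt(86789) (O = sqrt(-86789) = I*sqrt(86789) ≈ 294.6*I)
J = 191*I*sqrt(86789)/86789 (J = -191*(-I*sqrt(86789)/86789) = -(-191)*I*sqrt(86789)/86789 = 191*I*sqrt(86789)/86789 ≈ 0.64834*I)
v = I*sqrt(415478) (v = sqrt(-225593 - 189885) = sqrt(-415478) = I*sqrt(415478) ≈ 644.58*I)
v + J = I*sqrt(415478) + 191*I*sqrt(86789)/86789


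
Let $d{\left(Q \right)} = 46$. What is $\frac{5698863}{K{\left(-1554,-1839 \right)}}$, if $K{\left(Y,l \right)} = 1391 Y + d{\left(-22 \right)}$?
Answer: $- \frac{5698863}{2161568} \approx -2.6364$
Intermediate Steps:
$K{\left(Y,l \right)} = 46 + 1391 Y$ ($K{\left(Y,l \right)} = 1391 Y + 46 = 46 + 1391 Y$)
$\frac{5698863}{K{\left(-1554,-1839 \right)}} = \frac{5698863}{46 + 1391 \left(-1554\right)} = \frac{5698863}{46 - 2161614} = \frac{5698863}{-2161568} = 5698863 \left(- \frac{1}{2161568}\right) = - \frac{5698863}{2161568}$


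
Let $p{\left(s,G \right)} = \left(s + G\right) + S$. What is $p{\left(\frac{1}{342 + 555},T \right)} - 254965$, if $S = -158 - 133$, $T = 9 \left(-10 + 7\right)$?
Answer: $- \frac{228988850}{897} \approx -2.5528 \cdot 10^{5}$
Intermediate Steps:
$T = -27$ ($T = 9 \left(-3\right) = -27$)
$S = -291$
$p{\left(s,G \right)} = -291 + G + s$ ($p{\left(s,G \right)} = \left(s + G\right) - 291 = \left(G + s\right) - 291 = -291 + G + s$)
$p{\left(\frac{1}{342 + 555},T \right)} - 254965 = \left(-291 - 27 + \frac{1}{342 + 555}\right) - 254965 = \left(-291 - 27 + \frac{1}{897}\right) - 254965 = - \frac{285245}{897} - 254965 = - \frac{228988850}{897}$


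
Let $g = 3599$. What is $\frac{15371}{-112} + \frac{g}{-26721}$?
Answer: $- \frac{411131579}{2992752} \approx -137.38$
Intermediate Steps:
$\frac{15371}{-112} + \frac{g}{-26721} = \frac{15371}{-112} + \frac{3599}{-26721} = 15371 \left(- \frac{1}{112}\right) + 3599 \left(- \frac{1}{26721}\right) = - \frac{15371}{112} - \frac{3599}{26721} = - \frac{411131579}{2992752}$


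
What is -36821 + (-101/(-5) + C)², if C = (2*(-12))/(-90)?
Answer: -8190476/225 ≈ -36402.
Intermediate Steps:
C = 4/15 (C = -24*(-1/90) = 4/15 ≈ 0.26667)
-36821 + (-101/(-5) + C)² = -36821 + (-101/(-5) + 4/15)² = -36821 + (-101*(-⅕) + 4/15)² = -36821 + (101/5 + 4/15)² = -36821 + (307/15)² = -36821 + 94249/225 = -8190476/225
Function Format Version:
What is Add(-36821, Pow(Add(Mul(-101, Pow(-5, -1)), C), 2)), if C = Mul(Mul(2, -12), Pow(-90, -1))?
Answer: Rational(-8190476, 225) ≈ -36402.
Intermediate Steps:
C = Rational(4, 15) (C = Mul(-24, Rational(-1, 90)) = Rational(4, 15) ≈ 0.26667)
Add(-36821, Pow(Add(Mul(-101, Pow(-5, -1)), C), 2)) = Add(-36821, Pow(Add(Mul(-101, Pow(-5, -1)), Rational(4, 15)), 2)) = Add(-36821, Pow(Add(Mul(-101, Rational(-1, 5)), Rational(4, 15)), 2)) = Add(-36821, Pow(Add(Rational(101, 5), Rational(4, 15)), 2)) = Add(-36821, Pow(Rational(307, 15), 2)) = Add(-36821, Rational(94249, 225)) = Rational(-8190476, 225)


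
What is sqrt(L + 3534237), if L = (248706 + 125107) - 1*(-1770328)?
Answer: sqrt(5678378) ≈ 2382.9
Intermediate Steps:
L = 2144141 (L = 373813 + 1770328 = 2144141)
sqrt(L + 3534237) = sqrt(2144141 + 3534237) = sqrt(5678378)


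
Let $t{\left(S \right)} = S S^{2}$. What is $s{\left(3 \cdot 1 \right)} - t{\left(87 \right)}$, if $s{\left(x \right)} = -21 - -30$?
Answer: $-658494$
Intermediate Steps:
$t{\left(S \right)} = S^{3}$
$s{\left(x \right)} = 9$ ($s{\left(x \right)} = -21 + 30 = 9$)
$s{\left(3 \cdot 1 \right)} - t{\left(87 \right)} = 9 - 87^{3} = 9 - 658503 = -658494$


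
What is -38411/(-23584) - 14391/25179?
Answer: 19022825/17994592 ≈ 1.0571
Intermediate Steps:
-38411/(-23584) - 14391/25179 = -38411*(-1/23584) - 14391*1/25179 = 38411/23584 - 4797/8393 = 19022825/17994592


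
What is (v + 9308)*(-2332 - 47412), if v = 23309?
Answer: -1622500048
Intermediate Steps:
(v + 9308)*(-2332 - 47412) = (23309 + 9308)*(-2332 - 47412) = 32617*(-49744) = -1622500048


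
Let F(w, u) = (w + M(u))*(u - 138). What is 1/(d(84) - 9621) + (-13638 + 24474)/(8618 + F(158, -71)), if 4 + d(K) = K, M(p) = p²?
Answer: -104464249/10284940393 ≈ -0.010157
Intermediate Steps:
F(w, u) = (-138 + u)*(w + u²) (F(w, u) = (w + u²)*(u - 138) = (w + u²)*(-138 + u) = (-138 + u)*(w + u²))
d(K) = -4 + K
1/(d(84) - 9621) + (-13638 + 24474)/(8618 + F(158, -71)) = 1/((-4 + 84) - 9621) + (-13638 + 24474)/(8618 + ((-71)³ - 138*158 - 138*(-71)² - 71*158)) = 1/(80 - 9621) + 10836/(8618 + (-357911 - 21804 - 138*5041 - 11218)) = 1/(-9541) + 10836/(8618 + (-357911 - 21804 - 695658 - 11218)) = -1/9541 + 10836/(8618 - 1086591) = -1/9541 + 10836/(-1077973) = -1/9541 + 10836*(-1/1077973) = -1/9541 - 10836/1077973 = -104464249/10284940393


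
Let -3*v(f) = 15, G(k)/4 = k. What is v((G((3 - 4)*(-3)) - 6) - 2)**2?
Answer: 25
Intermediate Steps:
G(k) = 4*k
v(f) = -5 (v(f) = -1/3*15 = -5)
v((G((3 - 4)*(-3)) - 6) - 2)**2 = (-5)**2 = 25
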